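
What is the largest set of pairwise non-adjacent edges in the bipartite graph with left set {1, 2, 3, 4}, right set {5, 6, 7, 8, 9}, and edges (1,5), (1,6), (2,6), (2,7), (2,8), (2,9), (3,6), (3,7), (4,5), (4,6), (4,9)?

Step 1: List the neighbors of each left vertex:
  1: 5, 6
  2: 6, 7, 8, 9
  3: 6, 7
  4: 5, 6, 9

Step 2: Greedily match left vertices, then look for augmenting paths:
  Match 1 -- 5
  Match 2 -- 6
  Match 3 -- 7
  Match 4 -- 9
  No augmenting path remains.

Step 3: Verify this is maximum:
  Matching size 4 = min(|L|, |R|) = min(4, 5), which is an upper bound, so this matching is maximum.

Maximum matching: {(1,5), (2,6), (3,7), (4,9)}
Size: 4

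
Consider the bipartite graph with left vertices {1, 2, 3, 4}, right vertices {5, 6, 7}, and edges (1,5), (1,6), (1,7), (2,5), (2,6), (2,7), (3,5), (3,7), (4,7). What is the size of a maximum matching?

Step 1: List the neighbors of each left vertex:
  1: 5, 6, 7
  2: 5, 6, 7
  3: 5, 7
  4: 7

Step 2: Greedily match left vertices, then look for augmenting paths:
  Match 1 -- 5
  Match 2 -- 6
  Match 3 -- 7
  No augmenting path remains.

Step 3: Verify this is maximum:
  Matching size 3 = min(|L|, |R|) = min(4, 3), which is an upper bound, so this matching is maximum.

Maximum matching: {(1,5), (2,6), (3,7)}
Size: 3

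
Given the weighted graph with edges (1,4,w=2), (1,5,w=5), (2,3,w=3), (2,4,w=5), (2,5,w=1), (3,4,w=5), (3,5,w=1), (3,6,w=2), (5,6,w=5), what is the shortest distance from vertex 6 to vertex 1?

Step 1: Build adjacency list with weights:
  1: 4(w=2), 5(w=5)
  2: 3(w=3), 4(w=5), 5(w=1)
  3: 2(w=3), 4(w=5), 5(w=1), 6(w=2)
  4: 1(w=2), 2(w=5), 3(w=5)
  5: 1(w=5), 2(w=1), 3(w=1), 6(w=5)
  6: 3(w=2), 5(w=5)

Step 2: Apply Dijkstra's algorithm from vertex 6:
  Visit vertex 6 (distance=0)
    Update dist[3] = 2
    Update dist[5] = 5
  Visit vertex 3 (distance=2)
    Update dist[2] = 5
    Update dist[4] = 7
    Update dist[5] = 3
  Visit vertex 5 (distance=3)
    Update dist[1] = 8
    Update dist[2] = 4
  Visit vertex 2 (distance=4)
  Visit vertex 4 (distance=7)
  Visit vertex 1 (distance=8)

Step 3: Shortest path: 6 -> 3 -> 5 -> 1
Total weight: 2 + 1 + 5 = 8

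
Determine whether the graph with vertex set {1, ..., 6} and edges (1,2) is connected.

Step 1: Build adjacency list from edges:
  1: 2
  2: 1
  3: (none)
  4: (none)
  5: (none)
  6: (none)

Step 2: Run BFS/DFS from vertex 1:
  Visited: {1, 2}
  Reached 2 of 6 vertices

Step 3: Only 2 of 6 vertices reached. Graph is disconnected.
Connected components: {1, 2}, {3}, {4}, {5}, {6}
Answer: No, the graph is not connected (5 components).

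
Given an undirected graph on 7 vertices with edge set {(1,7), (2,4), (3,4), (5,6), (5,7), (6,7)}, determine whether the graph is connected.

Step 1: Build adjacency list from edges:
  1: 7
  2: 4
  3: 4
  4: 2, 3
  5: 6, 7
  6: 5, 7
  7: 1, 5, 6

Step 2: Run BFS/DFS from vertex 1:
  Visited: {1, 7, 5, 6}
  Reached 4 of 7 vertices

Step 3: Only 4 of 7 vertices reached. Graph is disconnected.
Connected components: {1, 5, 6, 7}, {2, 3, 4}
Answer: No, the graph is not connected (2 components).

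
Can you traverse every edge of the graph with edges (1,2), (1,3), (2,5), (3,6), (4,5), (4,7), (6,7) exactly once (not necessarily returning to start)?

Step 1: Find the degree of each vertex:
  deg(1) = 2
  deg(2) = 2
  deg(3) = 2
  deg(4) = 2
  deg(5) = 2
  deg(6) = 2
  deg(7) = 2

Step 2: Count vertices with odd degree:
  All vertices have even degree (0 odd-degree vertices)

Step 3: Apply Euler's theorem:
  - Eulerian circuit exists iff graph is connected and all vertices have even degree
  - Eulerian path exists iff graph is connected and has 0 or 2 odd-degree vertices

Graph is connected with 0 odd-degree vertices.
Both Eulerian circuit and Eulerian path exist.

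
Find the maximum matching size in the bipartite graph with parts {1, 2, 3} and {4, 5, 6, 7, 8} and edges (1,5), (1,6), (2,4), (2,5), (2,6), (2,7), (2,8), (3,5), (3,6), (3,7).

Step 1: List the neighbors of each left vertex:
  1: 5, 6
  2: 4, 5, 6, 7, 8
  3: 5, 6, 7

Step 2: Greedily match left vertices, then look for augmenting paths:
  Match 1 -- 5
  Match 2 -- 4
  Match 3 -- 6
  No augmenting path remains.

Step 3: Verify this is maximum:
  Matching size 3 = min(|L|, |R|) = min(3, 5), which is an upper bound, so this matching is maximum.

Maximum matching: {(1,5), (2,4), (3,6)}
Size: 3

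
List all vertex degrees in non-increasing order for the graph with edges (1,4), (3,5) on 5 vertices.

Step 1: Count edges incident to each vertex:
  deg(1) = 1 (neighbors: 4)
  deg(2) = 0 (neighbors: none)
  deg(3) = 1 (neighbors: 5)
  deg(4) = 1 (neighbors: 1)
  deg(5) = 1 (neighbors: 3)

Step 2: Sort degrees in non-increasing order:
  Degrees: [1, 0, 1, 1, 1] -> sorted: [1, 1, 1, 1, 0]

Degree sequence: [1, 1, 1, 1, 0]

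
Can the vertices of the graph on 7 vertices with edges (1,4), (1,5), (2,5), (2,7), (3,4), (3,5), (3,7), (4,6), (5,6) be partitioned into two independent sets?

Step 1: Attempt 2-coloring using BFS:
  Start at vertex 1, assign color 0
  Color vertex 4 with color 1 (neighbor of 1)
  Color vertex 5 with color 1 (neighbor of 1)
  Color vertex 3 with color 0 (neighbor of 4)
  Color vertex 6 with color 0 (neighbor of 4)
  Color vertex 2 with color 0 (neighbor of 5)
  Color vertex 7 with color 1 (neighbor of 3)

Step 2: 2-coloring succeeded. No conflicts found.
  Set A (color 0): {1, 2, 3, 6}
  Set B (color 1): {4, 5, 7}

The graph is bipartite with partition {1, 2, 3, 6}, {4, 5, 7}.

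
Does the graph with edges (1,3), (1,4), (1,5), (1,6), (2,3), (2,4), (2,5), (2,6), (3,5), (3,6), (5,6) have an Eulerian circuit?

Step 1: Find the degree of each vertex:
  deg(1) = 4
  deg(2) = 4
  deg(3) = 4
  deg(4) = 2
  deg(5) = 4
  deg(6) = 4

Step 2: Count vertices with odd degree:
  All vertices have even degree (0 odd-degree vertices)

Step 3: Apply Euler's theorem:
  - Eulerian circuit exists iff graph is connected and all vertices have even degree
  - Eulerian path exists iff graph is connected and has 0 or 2 odd-degree vertices

Graph is connected with 0 odd-degree vertices.
Both Eulerian circuit and Eulerian path exist.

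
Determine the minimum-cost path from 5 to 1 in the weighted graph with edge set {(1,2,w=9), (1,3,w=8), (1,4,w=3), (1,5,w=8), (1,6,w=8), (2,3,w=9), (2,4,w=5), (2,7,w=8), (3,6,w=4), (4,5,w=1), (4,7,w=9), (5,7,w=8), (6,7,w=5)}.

Step 1: Build adjacency list with weights:
  1: 2(w=9), 3(w=8), 4(w=3), 5(w=8), 6(w=8)
  2: 1(w=9), 3(w=9), 4(w=5), 7(w=8)
  3: 1(w=8), 2(w=9), 6(w=4)
  4: 1(w=3), 2(w=5), 5(w=1), 7(w=9)
  5: 1(w=8), 4(w=1), 7(w=8)
  6: 1(w=8), 3(w=4), 7(w=5)
  7: 2(w=8), 4(w=9), 5(w=8), 6(w=5)

Step 2: Apply Dijkstra's algorithm from vertex 5:
  Visit vertex 5 (distance=0)
    Update dist[1] = 8
    Update dist[4] = 1
    Update dist[7] = 8
  Visit vertex 4 (distance=1)
    Update dist[1] = 4
    Update dist[2] = 6
  Visit vertex 1 (distance=4)
    Update dist[3] = 12
    Update dist[6] = 12

Step 3: Shortest path: 5 -> 4 -> 1
Total weight: 1 + 3 = 4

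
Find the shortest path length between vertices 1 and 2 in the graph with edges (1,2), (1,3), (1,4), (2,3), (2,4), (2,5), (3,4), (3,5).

Step 1: Build adjacency list:
  1: 2, 3, 4
  2: 1, 3, 4, 5
  3: 1, 2, 4, 5
  4: 1, 2, 3
  5: 2, 3

Step 2: BFS from vertex 1 to find shortest path to 2:
  vertex 2 reached at distance 1

Step 3: Shortest path: 1 -> 2
Path length: 1 edge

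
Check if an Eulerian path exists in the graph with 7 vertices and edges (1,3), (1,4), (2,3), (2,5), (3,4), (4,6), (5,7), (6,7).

Step 1: Find the degree of each vertex:
  deg(1) = 2
  deg(2) = 2
  deg(3) = 3
  deg(4) = 3
  deg(5) = 2
  deg(6) = 2
  deg(7) = 2

Step 2: Count vertices with odd degree:
  Odd-degree vertices: 3, 4 (2 total)

Step 3: Apply Euler's theorem:
  - Eulerian circuit exists iff graph is connected and all vertices have even degree
  - Eulerian path exists iff graph is connected and has 0 or 2 odd-degree vertices

Graph is connected with exactly 2 odd-degree vertices (3, 4).
Eulerian path exists (starting and ending at the odd-degree vertices), but no Eulerian circuit.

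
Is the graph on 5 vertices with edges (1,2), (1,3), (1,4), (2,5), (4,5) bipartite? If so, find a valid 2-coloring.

Step 1: Attempt 2-coloring using BFS:
  Start at vertex 1, assign color 0
  Color vertex 2 with color 1 (neighbor of 1)
  Color vertex 3 with color 1 (neighbor of 1)
  Color vertex 4 with color 1 (neighbor of 1)
  Color vertex 5 with color 0 (neighbor of 2)

Step 2: 2-coloring succeeded. No conflicts found.
  Set A (color 0): {1, 5}
  Set B (color 1): {2, 3, 4}

The graph is bipartite with partition {1, 5}, {2, 3, 4}.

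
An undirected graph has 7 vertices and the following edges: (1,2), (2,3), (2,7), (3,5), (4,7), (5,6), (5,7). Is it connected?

Step 1: Build adjacency list from edges:
  1: 2
  2: 1, 3, 7
  3: 2, 5
  4: 7
  5: 3, 6, 7
  6: 5
  7: 2, 4, 5

Step 2: Run BFS/DFS from vertex 1:
  Visited: {1, 2, 3, 7, 5, 4, 6}
  Reached 7 of 7 vertices

Step 3: All 7 vertices reached from vertex 1, so the graph is connected.
Answer: Yes, the graph is connected.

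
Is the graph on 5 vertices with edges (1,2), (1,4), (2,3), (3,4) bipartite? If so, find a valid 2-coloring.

Step 1: Attempt 2-coloring using BFS:
  Start at vertex 1, assign color 0
  Color vertex 2 with color 1 (neighbor of 1)
  Color vertex 4 with color 1 (neighbor of 1)
  Color vertex 3 with color 0 (neighbor of 2)
  Start new component at vertex 5, assign color 0

Step 2: 2-coloring succeeded. No conflicts found.
  Set A (color 0): {1, 3, 5}
  Set B (color 1): {2, 4}

The graph is bipartite with partition {1, 3, 5}, {2, 4}.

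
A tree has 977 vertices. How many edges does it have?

A tree on n vertices always has exactly n - 1 edges.
For n = 977: edges = 977 - 1 = 976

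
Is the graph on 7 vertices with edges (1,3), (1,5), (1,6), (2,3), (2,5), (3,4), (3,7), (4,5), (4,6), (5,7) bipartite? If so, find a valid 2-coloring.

Step 1: Attempt 2-coloring using BFS:
  Start at vertex 1, assign color 0
  Color vertex 3 with color 1 (neighbor of 1)
  Color vertex 5 with color 1 (neighbor of 1)
  Color vertex 6 with color 1 (neighbor of 1)
  Color vertex 2 with color 0 (neighbor of 3)
  Color vertex 4 with color 0 (neighbor of 3)
  Color vertex 7 with color 0 (neighbor of 3)

Step 2: 2-coloring succeeded. No conflicts found.
  Set A (color 0): {1, 2, 4, 7}
  Set B (color 1): {3, 5, 6}

The graph is bipartite with partition {1, 2, 4, 7}, {3, 5, 6}.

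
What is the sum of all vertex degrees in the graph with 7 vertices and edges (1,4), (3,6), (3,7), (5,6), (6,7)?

Step 1: Count edges incident to each vertex:
  deg(1) = 1 (neighbors: 4)
  deg(2) = 0 (neighbors: none)
  deg(3) = 2 (neighbors: 6, 7)
  deg(4) = 1 (neighbors: 1)
  deg(5) = 1 (neighbors: 6)
  deg(6) = 3 (neighbors: 3, 5, 7)
  deg(7) = 2 (neighbors: 3, 6)

Step 2: Sum all degrees:
  1 + 0 + 2 + 1 + 1 + 3 + 2 = 10

Verification: sum of degrees = 2 * |E| = 2 * 5 = 10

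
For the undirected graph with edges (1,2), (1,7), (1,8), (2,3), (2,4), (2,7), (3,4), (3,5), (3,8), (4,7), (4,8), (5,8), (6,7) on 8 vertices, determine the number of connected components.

Step 1: Build adjacency list from edges:
  1: 2, 7, 8
  2: 1, 3, 4, 7
  3: 2, 4, 5, 8
  4: 2, 3, 7, 8
  5: 3, 8
  6: 7
  7: 1, 2, 4, 6
  8: 1, 3, 4, 5

Step 2: Run BFS/DFS from vertex 1:
  Visited: {1, 2, 7, 8, 3, 4, 6, 5}
  Reached 8 of 8 vertices

Step 3: All 8 vertices reached from vertex 1, so the graph is connected.
Number of connected components: 1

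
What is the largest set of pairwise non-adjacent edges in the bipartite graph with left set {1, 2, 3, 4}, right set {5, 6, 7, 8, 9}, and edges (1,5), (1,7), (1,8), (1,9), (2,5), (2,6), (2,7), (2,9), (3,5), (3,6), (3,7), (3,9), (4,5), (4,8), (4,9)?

Step 1: List the neighbors of each left vertex:
  1: 5, 7, 8, 9
  2: 5, 6, 7, 9
  3: 5, 6, 7, 9
  4: 5, 8, 9

Step 2: Greedily match left vertices, then look for augmenting paths:
  Match 1 -- 5
  Match 2 -- 6
  Match 3 -- 7
  Match 4 -- 8
  No augmenting path remains.

Step 3: Verify this is maximum:
  Matching size 4 = min(|L|, |R|) = min(4, 5), which is an upper bound, so this matching is maximum.

Maximum matching: {(1,5), (2,6), (3,7), (4,8)}
Size: 4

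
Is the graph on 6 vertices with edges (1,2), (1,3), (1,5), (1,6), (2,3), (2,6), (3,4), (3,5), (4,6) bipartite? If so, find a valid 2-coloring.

Step 1: Attempt 2-coloring using BFS:
  Start at vertex 1, assign color 0
  Color vertex 2 with color 1 (neighbor of 1)
  Color vertex 3 with color 1 (neighbor of 1)
  Color vertex 5 with color 1 (neighbor of 1)
  Color vertex 6 with color 1 (neighbor of 1)

Step 2: Conflict found! Vertices 2 and 3 are adjacent but have the same color.
This means the graph contains an odd cycle.

The graph is NOT bipartite.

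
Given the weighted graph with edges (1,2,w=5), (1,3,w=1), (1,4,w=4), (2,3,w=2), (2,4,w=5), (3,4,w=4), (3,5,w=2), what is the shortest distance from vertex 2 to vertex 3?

Step 1: Build adjacency list with weights:
  1: 2(w=5), 3(w=1), 4(w=4)
  2: 1(w=5), 3(w=2), 4(w=5)
  3: 1(w=1), 2(w=2), 4(w=4), 5(w=2)
  4: 1(w=4), 2(w=5), 3(w=4)
  5: 3(w=2)

Step 2: Apply Dijkstra's algorithm from vertex 2:
  Visit vertex 2 (distance=0)
    Update dist[1] = 5
    Update dist[3] = 2
    Update dist[4] = 5
  Visit vertex 3 (distance=2)
    Update dist[1] = 3
    Update dist[5] = 4

Step 3: Shortest path: 2 -> 3
Total weight: 2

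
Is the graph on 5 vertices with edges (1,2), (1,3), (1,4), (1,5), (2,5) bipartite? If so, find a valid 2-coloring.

Step 1: Attempt 2-coloring using BFS:
  Start at vertex 1, assign color 0
  Color vertex 2 with color 1 (neighbor of 1)
  Color vertex 3 with color 1 (neighbor of 1)
  Color vertex 4 with color 1 (neighbor of 1)
  Color vertex 5 with color 1 (neighbor of 1)

Step 2: Conflict found! Vertices 2 and 5 are adjacent but have the same color.
This means the graph contains an odd cycle.

The graph is NOT bipartite.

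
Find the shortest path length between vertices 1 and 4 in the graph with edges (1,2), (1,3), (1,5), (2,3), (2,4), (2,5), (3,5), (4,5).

Step 1: Build adjacency list:
  1: 2, 3, 5
  2: 1, 3, 4, 5
  3: 1, 2, 5
  4: 2, 5
  5: 1, 2, 3, 4

Step 2: BFS from vertex 1 to find shortest path to 4:
  vertex 2 reached at distance 1
  vertex 3 reached at distance 1
  vertex 5 reached at distance 1
  vertex 4 reached at distance 2

Step 3: Shortest path: 1 -> 2 -> 4
Path length: 2 edges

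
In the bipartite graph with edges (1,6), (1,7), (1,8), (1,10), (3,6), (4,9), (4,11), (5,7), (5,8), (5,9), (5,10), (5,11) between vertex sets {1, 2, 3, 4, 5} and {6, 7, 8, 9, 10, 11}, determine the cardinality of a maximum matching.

Step 1: List the neighbors of each left vertex:
  1: 6, 7, 8, 10
  2: (none)
  3: 6
  4: 9, 11
  5: 7, 8, 9, 10, 11

Step 2: Greedily match left vertices, then look for augmenting paths:
  Match 1 -- 8
  Match 3 -- 6
  Match 4 -- 9
  Match 5 -- 7
  No augmenting path remains.

Step 3: Verify this is maximum:
  Matching has size 4. The vertex set {1, 3, 4, 5} covers every edge and has size 4; any matching has at most one edge per cover vertex, so 4 is maximum (König's theorem).

Maximum matching: {(1,8), (3,6), (4,9), (5,7)}
Size: 4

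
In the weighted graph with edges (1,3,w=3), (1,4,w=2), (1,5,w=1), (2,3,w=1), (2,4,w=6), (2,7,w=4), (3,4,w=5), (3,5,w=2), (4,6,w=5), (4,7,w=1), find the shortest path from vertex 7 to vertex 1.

Step 1: Build adjacency list with weights:
  1: 3(w=3), 4(w=2), 5(w=1)
  2: 3(w=1), 4(w=6), 7(w=4)
  3: 1(w=3), 2(w=1), 4(w=5), 5(w=2)
  4: 1(w=2), 2(w=6), 3(w=5), 6(w=5), 7(w=1)
  5: 1(w=1), 3(w=2)
  6: 4(w=5)
  7: 2(w=4), 4(w=1)

Step 2: Apply Dijkstra's algorithm from vertex 7:
  Visit vertex 7 (distance=0)
    Update dist[2] = 4
    Update dist[4] = 1
  Visit vertex 4 (distance=1)
    Update dist[1] = 3
    Update dist[3] = 6
    Update dist[6] = 6
  Visit vertex 1 (distance=3)
    Update dist[5] = 4

Step 3: Shortest path: 7 -> 4 -> 1
Total weight: 1 + 2 = 3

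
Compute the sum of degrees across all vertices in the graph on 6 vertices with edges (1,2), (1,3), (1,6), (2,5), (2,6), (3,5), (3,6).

Step 1: Count edges incident to each vertex:
  deg(1) = 3 (neighbors: 2, 3, 6)
  deg(2) = 3 (neighbors: 1, 5, 6)
  deg(3) = 3 (neighbors: 1, 5, 6)
  deg(4) = 0 (neighbors: none)
  deg(5) = 2 (neighbors: 2, 3)
  deg(6) = 3 (neighbors: 1, 2, 3)

Step 2: Sum all degrees:
  3 + 3 + 3 + 0 + 2 + 3 = 14

Verification: sum of degrees = 2 * |E| = 2 * 7 = 14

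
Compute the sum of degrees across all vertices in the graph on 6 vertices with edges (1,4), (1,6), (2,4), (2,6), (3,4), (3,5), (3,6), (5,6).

Step 1: Count edges incident to each vertex:
  deg(1) = 2 (neighbors: 4, 6)
  deg(2) = 2 (neighbors: 4, 6)
  deg(3) = 3 (neighbors: 4, 5, 6)
  deg(4) = 3 (neighbors: 1, 2, 3)
  deg(5) = 2 (neighbors: 3, 6)
  deg(6) = 4 (neighbors: 1, 2, 3, 5)

Step 2: Sum all degrees:
  2 + 2 + 3 + 3 + 2 + 4 = 16

Verification: sum of degrees = 2 * |E| = 2 * 8 = 16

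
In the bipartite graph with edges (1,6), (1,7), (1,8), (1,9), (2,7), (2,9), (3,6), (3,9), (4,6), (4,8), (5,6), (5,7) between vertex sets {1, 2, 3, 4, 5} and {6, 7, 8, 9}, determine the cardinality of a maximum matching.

Step 1: List the neighbors of each left vertex:
  1: 6, 7, 8, 9
  2: 7, 9
  3: 6, 9
  4: 6, 8
  5: 6, 7

Step 2: Greedily match left vertices, then look for augmenting paths:
  Match 1 -- 6
  Match 2 -- 7
  Match 3 -- 9
  Match 4 -- 8
  No augmenting path remains.

Step 3: Verify this is maximum:
  Matching size 4 = min(|L|, |R|) = min(5, 4), which is an upper bound, so this matching is maximum.

Maximum matching: {(1,6), (2,7), (3,9), (4,8)}
Size: 4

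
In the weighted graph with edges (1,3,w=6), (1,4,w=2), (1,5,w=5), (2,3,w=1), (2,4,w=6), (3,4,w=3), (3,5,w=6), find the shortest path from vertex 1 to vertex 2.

Step 1: Build adjacency list with weights:
  1: 3(w=6), 4(w=2), 5(w=5)
  2: 3(w=1), 4(w=6)
  3: 1(w=6), 2(w=1), 4(w=3), 5(w=6)
  4: 1(w=2), 2(w=6), 3(w=3)
  5: 1(w=5), 3(w=6)

Step 2: Apply Dijkstra's algorithm from vertex 1:
  Visit vertex 1 (distance=0)
    Update dist[3] = 6
    Update dist[4] = 2
    Update dist[5] = 5
  Visit vertex 4 (distance=2)
    Update dist[2] = 8
    Update dist[3] = 5
  Visit vertex 3 (distance=5)
    Update dist[2] = 6
  Visit vertex 5 (distance=5)
  Visit vertex 2 (distance=6)

Step 3: Shortest path: 1 -> 4 -> 3 -> 2
Total weight: 2 + 3 + 1 = 6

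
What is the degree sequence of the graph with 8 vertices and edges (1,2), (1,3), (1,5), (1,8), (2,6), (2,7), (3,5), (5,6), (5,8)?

Step 1: Count edges incident to each vertex:
  deg(1) = 4 (neighbors: 2, 3, 5, 8)
  deg(2) = 3 (neighbors: 1, 6, 7)
  deg(3) = 2 (neighbors: 1, 5)
  deg(4) = 0 (neighbors: none)
  deg(5) = 4 (neighbors: 1, 3, 6, 8)
  deg(6) = 2 (neighbors: 2, 5)
  deg(7) = 1 (neighbors: 2)
  deg(8) = 2 (neighbors: 1, 5)

Step 2: Sort degrees in non-increasing order:
  Degrees: [4, 3, 2, 0, 4, 2, 1, 2] -> sorted: [4, 4, 3, 2, 2, 2, 1, 0]

Degree sequence: [4, 4, 3, 2, 2, 2, 1, 0]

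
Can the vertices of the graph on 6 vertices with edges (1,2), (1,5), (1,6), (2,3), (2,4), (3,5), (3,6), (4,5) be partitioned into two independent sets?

Step 1: Attempt 2-coloring using BFS:
  Start at vertex 1, assign color 0
  Color vertex 2 with color 1 (neighbor of 1)
  Color vertex 5 with color 1 (neighbor of 1)
  Color vertex 6 with color 1 (neighbor of 1)
  Color vertex 3 with color 0 (neighbor of 2)
  Color vertex 4 with color 0 (neighbor of 2)

Step 2: 2-coloring succeeded. No conflicts found.
  Set A (color 0): {1, 3, 4}
  Set B (color 1): {2, 5, 6}

The graph is bipartite with partition {1, 3, 4}, {2, 5, 6}.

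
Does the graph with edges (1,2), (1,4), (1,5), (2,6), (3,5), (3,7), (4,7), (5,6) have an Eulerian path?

Step 1: Find the degree of each vertex:
  deg(1) = 3
  deg(2) = 2
  deg(3) = 2
  deg(4) = 2
  deg(5) = 3
  deg(6) = 2
  deg(7) = 2

Step 2: Count vertices with odd degree:
  Odd-degree vertices: 1, 5 (2 total)

Step 3: Apply Euler's theorem:
  - Eulerian circuit exists iff graph is connected and all vertices have even degree
  - Eulerian path exists iff graph is connected and has 0 or 2 odd-degree vertices

Graph is connected with exactly 2 odd-degree vertices (1, 5).
Eulerian path exists (starting and ending at the odd-degree vertices), but no Eulerian circuit.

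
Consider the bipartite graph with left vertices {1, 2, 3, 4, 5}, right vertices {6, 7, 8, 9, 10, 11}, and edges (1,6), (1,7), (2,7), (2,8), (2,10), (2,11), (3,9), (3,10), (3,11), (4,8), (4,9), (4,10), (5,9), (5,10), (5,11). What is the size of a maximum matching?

Step 1: List the neighbors of each left vertex:
  1: 6, 7
  2: 7, 8, 10, 11
  3: 9, 10, 11
  4: 8, 9, 10
  5: 9, 10, 11

Step 2: Greedily match left vertices, then look for augmenting paths:
  Match 1 -- 6
  Match 2 -- 7
  Match 3 -- 9
  Match 4 -- 8
  Match 5 -- 10
  No augmenting path remains.

Step 3: Verify this is maximum:
  Matching size 5 = min(|L|, |R|) = min(5, 6), which is an upper bound, so this matching is maximum.

Maximum matching: {(1,6), (2,7), (3,9), (4,8), (5,10)}
Size: 5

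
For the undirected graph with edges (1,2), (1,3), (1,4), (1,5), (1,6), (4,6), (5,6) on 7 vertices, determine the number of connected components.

Step 1: Build adjacency list from edges:
  1: 2, 3, 4, 5, 6
  2: 1
  3: 1
  4: 1, 6
  5: 1, 6
  6: 1, 4, 5
  7: (none)

Step 2: Run BFS/DFS from vertex 1:
  Visited: {1, 2, 3, 4, 5, 6}
  Reached 6 of 7 vertices

Step 3: Only 6 of 7 vertices reached. Graph is disconnected.
Connected components: {1, 2, 3, 4, 5, 6}, {7}
Number of connected components: 2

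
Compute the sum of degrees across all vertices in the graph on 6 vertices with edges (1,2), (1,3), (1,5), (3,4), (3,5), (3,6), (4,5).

Step 1: Count edges incident to each vertex:
  deg(1) = 3 (neighbors: 2, 3, 5)
  deg(2) = 1 (neighbors: 1)
  deg(3) = 4 (neighbors: 1, 4, 5, 6)
  deg(4) = 2 (neighbors: 3, 5)
  deg(5) = 3 (neighbors: 1, 3, 4)
  deg(6) = 1 (neighbors: 3)

Step 2: Sum all degrees:
  3 + 1 + 4 + 2 + 3 + 1 = 14

Verification: sum of degrees = 2 * |E| = 2 * 7 = 14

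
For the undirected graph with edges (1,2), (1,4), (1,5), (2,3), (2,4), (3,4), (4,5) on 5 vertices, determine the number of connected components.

Step 1: Build adjacency list from edges:
  1: 2, 4, 5
  2: 1, 3, 4
  3: 2, 4
  4: 1, 2, 3, 5
  5: 1, 4

Step 2: Run BFS/DFS from vertex 1:
  Visited: {1, 2, 4, 5, 3}
  Reached 5 of 5 vertices

Step 3: All 5 vertices reached from vertex 1, so the graph is connected.
Number of connected components: 1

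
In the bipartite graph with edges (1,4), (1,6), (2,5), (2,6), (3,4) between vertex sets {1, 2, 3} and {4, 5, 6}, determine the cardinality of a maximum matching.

Step 1: List the neighbors of each left vertex:
  1: 4, 6
  2: 5, 6
  3: 4

Step 2: Greedily match left vertices, then look for augmenting paths:
  Match 1 -- 6
  Match 2 -- 5
  Match 3 -- 4
  No augmenting path remains.

Step 3: Verify this is maximum:
  Matching size 3 = min(|L|, |R|) = min(3, 3), which is an upper bound, so this matching is maximum.

Maximum matching: {(1,6), (2,5), (3,4)}
Size: 3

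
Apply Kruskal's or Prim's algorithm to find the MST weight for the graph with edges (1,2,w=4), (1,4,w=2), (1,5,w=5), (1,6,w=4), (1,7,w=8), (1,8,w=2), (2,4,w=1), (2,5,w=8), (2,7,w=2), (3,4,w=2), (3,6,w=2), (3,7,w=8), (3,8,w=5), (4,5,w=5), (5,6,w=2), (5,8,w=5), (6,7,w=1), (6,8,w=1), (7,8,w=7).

Apply Kruskal's algorithm (sort edges by weight, add if no cycle):

Sorted edges by weight:
  (2,4) w=1
  (6,7) w=1
  (6,8) w=1
  (1,4) w=2
  (1,8) w=2
  (2,7) w=2
  (3,4) w=2
  (3,6) w=2
  (5,6) w=2
  (1,6) w=4
  (1,2) w=4
  (1,5) w=5
  (3,8) w=5
  (4,5) w=5
  (5,8) w=5
  (7,8) w=7
  (1,7) w=8
  (2,5) w=8
  (3,7) w=8

Add edge (2,4) w=1 -- no cycle. Running total: 1
Add edge (6,7) w=1 -- no cycle. Running total: 2
Add edge (6,8) w=1 -- no cycle. Running total: 3
Add edge (1,4) w=2 -- no cycle. Running total: 5
Add edge (1,8) w=2 -- no cycle. Running total: 7
Skip edge (2,7) w=2 -- would create cycle
Add edge (3,4) w=2 -- no cycle. Running total: 9
Skip edge (3,6) w=2 -- would create cycle
Add edge (5,6) w=2 -- no cycle. Running total: 11

MST edges: (2,4,w=1), (6,7,w=1), (6,8,w=1), (1,4,w=2), (1,8,w=2), (3,4,w=2), (5,6,w=2)
Total MST weight: 1 + 1 + 1 + 2 + 2 + 2 + 2 = 11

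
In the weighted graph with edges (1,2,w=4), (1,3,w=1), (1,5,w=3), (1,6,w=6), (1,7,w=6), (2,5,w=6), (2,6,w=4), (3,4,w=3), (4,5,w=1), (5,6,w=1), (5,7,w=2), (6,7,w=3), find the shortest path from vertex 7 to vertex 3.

Step 1: Build adjacency list with weights:
  1: 2(w=4), 3(w=1), 5(w=3), 6(w=6), 7(w=6)
  2: 1(w=4), 5(w=6), 6(w=4)
  3: 1(w=1), 4(w=3)
  4: 3(w=3), 5(w=1)
  5: 1(w=3), 2(w=6), 4(w=1), 6(w=1), 7(w=2)
  6: 1(w=6), 2(w=4), 5(w=1), 7(w=3)
  7: 1(w=6), 5(w=2), 6(w=3)

Step 2: Apply Dijkstra's algorithm from vertex 7:
  Visit vertex 7 (distance=0)
    Update dist[1] = 6
    Update dist[5] = 2
    Update dist[6] = 3
  Visit vertex 5 (distance=2)
    Update dist[1] = 5
    Update dist[2] = 8
    Update dist[4] = 3
  Visit vertex 4 (distance=3)
    Update dist[3] = 6
  Visit vertex 6 (distance=3)
    Update dist[2] = 7
  Visit vertex 1 (distance=5)
  Visit vertex 3 (distance=6)

Step 3: Shortest path: 7 -> 5 -> 4 -> 3
Total weight: 2 + 1 + 3 = 6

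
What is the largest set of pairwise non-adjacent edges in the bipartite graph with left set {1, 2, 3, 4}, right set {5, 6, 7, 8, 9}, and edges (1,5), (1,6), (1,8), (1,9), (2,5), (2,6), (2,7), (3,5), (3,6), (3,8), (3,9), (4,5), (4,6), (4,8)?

Step 1: List the neighbors of each left vertex:
  1: 5, 6, 8, 9
  2: 5, 6, 7
  3: 5, 6, 8, 9
  4: 5, 6, 8

Step 2: Greedily match left vertices, then look for augmenting paths:
  Match 1 -- 9
  Match 2 -- 6
  Match 3 -- 8
  Match 4 -- 5
  No augmenting path remains.

Step 3: Verify this is maximum:
  Matching size 4 = min(|L|, |R|) = min(4, 5), which is an upper bound, so this matching is maximum.

Maximum matching: {(1,9), (2,6), (3,8), (4,5)}
Size: 4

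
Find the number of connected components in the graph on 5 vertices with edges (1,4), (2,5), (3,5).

Step 1: Build adjacency list from edges:
  1: 4
  2: 5
  3: 5
  4: 1
  5: 2, 3

Step 2: Run BFS/DFS from vertex 1:
  Visited: {1, 4}
  Reached 2 of 5 vertices

Step 3: Only 2 of 5 vertices reached. Graph is disconnected.
Connected components: {1, 4}, {2, 3, 5}
Number of connected components: 2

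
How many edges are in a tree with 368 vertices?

A tree on n vertices always has exactly n - 1 edges.
For n = 368: edges = 368 - 1 = 367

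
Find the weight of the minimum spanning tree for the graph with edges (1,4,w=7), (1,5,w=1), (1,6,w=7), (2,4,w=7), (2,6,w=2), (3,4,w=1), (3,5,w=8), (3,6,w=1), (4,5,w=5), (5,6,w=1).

Apply Kruskal's algorithm (sort edges by weight, add if no cycle):

Sorted edges by weight:
  (1,5) w=1
  (3,6) w=1
  (3,4) w=1
  (5,6) w=1
  (2,6) w=2
  (4,5) w=5
  (1,4) w=7
  (1,6) w=7
  (2,4) w=7
  (3,5) w=8

Add edge (1,5) w=1 -- no cycle. Running total: 1
Add edge (3,6) w=1 -- no cycle. Running total: 2
Add edge (3,4) w=1 -- no cycle. Running total: 3
Add edge (5,6) w=1 -- no cycle. Running total: 4
Add edge (2,6) w=2 -- no cycle. Running total: 6

MST edges: (1,5,w=1), (3,6,w=1), (3,4,w=1), (5,6,w=1), (2,6,w=2)
Total MST weight: 1 + 1 + 1 + 1 + 2 = 6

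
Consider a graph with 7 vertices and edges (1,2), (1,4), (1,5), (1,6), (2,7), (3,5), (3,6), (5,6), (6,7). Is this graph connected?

Step 1: Build adjacency list from edges:
  1: 2, 4, 5, 6
  2: 1, 7
  3: 5, 6
  4: 1
  5: 1, 3, 6
  6: 1, 3, 5, 7
  7: 2, 6

Step 2: Run BFS/DFS from vertex 1:
  Visited: {1, 2, 4, 5, 6, 7, 3}
  Reached 7 of 7 vertices

Step 3: All 7 vertices reached from vertex 1, so the graph is connected.
Answer: Yes, the graph is connected.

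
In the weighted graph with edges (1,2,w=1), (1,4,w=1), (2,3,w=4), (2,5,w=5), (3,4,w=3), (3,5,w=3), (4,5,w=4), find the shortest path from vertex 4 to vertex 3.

Step 1: Build adjacency list with weights:
  1: 2(w=1), 4(w=1)
  2: 1(w=1), 3(w=4), 5(w=5)
  3: 2(w=4), 4(w=3), 5(w=3)
  4: 1(w=1), 3(w=3), 5(w=4)
  5: 2(w=5), 3(w=3), 4(w=4)

Step 2: Apply Dijkstra's algorithm from vertex 4:
  Visit vertex 4 (distance=0)
    Update dist[1] = 1
    Update dist[3] = 3
    Update dist[5] = 4
  Visit vertex 1 (distance=1)
    Update dist[2] = 2
  Visit vertex 2 (distance=2)
  Visit vertex 3 (distance=3)

Step 3: Shortest path: 4 -> 3
Total weight: 3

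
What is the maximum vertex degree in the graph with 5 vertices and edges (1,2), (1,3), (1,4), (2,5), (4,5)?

Step 1: Count edges incident to each vertex:
  deg(1) = 3 (neighbors: 2, 3, 4)
  deg(2) = 2 (neighbors: 1, 5)
  deg(3) = 1 (neighbors: 1)
  deg(4) = 2 (neighbors: 1, 5)
  deg(5) = 2 (neighbors: 2, 4)

Step 2: Find maximum:
  max(3, 2, 1, 2, 2) = 3 (vertex 1)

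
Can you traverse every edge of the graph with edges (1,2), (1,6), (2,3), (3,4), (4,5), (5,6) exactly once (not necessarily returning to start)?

Step 1: Find the degree of each vertex:
  deg(1) = 2
  deg(2) = 2
  deg(3) = 2
  deg(4) = 2
  deg(5) = 2
  deg(6) = 2

Step 2: Count vertices with odd degree:
  All vertices have even degree (0 odd-degree vertices)

Step 3: Apply Euler's theorem:
  - Eulerian circuit exists iff graph is connected and all vertices have even degree
  - Eulerian path exists iff graph is connected and has 0 or 2 odd-degree vertices

Graph is connected with 0 odd-degree vertices.
Both Eulerian circuit and Eulerian path exist.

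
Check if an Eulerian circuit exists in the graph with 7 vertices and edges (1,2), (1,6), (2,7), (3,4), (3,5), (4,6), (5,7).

Step 1: Find the degree of each vertex:
  deg(1) = 2
  deg(2) = 2
  deg(3) = 2
  deg(4) = 2
  deg(5) = 2
  deg(6) = 2
  deg(7) = 2

Step 2: Count vertices with odd degree:
  All vertices have even degree (0 odd-degree vertices)

Step 3: Apply Euler's theorem:
  - Eulerian circuit exists iff graph is connected and all vertices have even degree
  - Eulerian path exists iff graph is connected and has 0 or 2 odd-degree vertices

Graph is connected with 0 odd-degree vertices.
Both Eulerian circuit and Eulerian path exist.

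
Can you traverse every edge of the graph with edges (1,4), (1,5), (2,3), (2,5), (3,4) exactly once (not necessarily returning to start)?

Step 1: Find the degree of each vertex:
  deg(1) = 2
  deg(2) = 2
  deg(3) = 2
  deg(4) = 2
  deg(5) = 2

Step 2: Count vertices with odd degree:
  All vertices have even degree (0 odd-degree vertices)

Step 3: Apply Euler's theorem:
  - Eulerian circuit exists iff graph is connected and all vertices have even degree
  - Eulerian path exists iff graph is connected and has 0 or 2 odd-degree vertices

Graph is connected with 0 odd-degree vertices.
Both Eulerian circuit and Eulerian path exist.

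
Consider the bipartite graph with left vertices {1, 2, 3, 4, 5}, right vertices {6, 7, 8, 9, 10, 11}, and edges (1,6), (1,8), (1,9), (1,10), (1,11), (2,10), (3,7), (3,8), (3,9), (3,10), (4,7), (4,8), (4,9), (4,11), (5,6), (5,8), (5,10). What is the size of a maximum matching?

Step 1: List the neighbors of each left vertex:
  1: 6, 8, 9, 10, 11
  2: 10
  3: 7, 8, 9, 10
  4: 7, 8, 9, 11
  5: 6, 8, 10

Step 2: Greedily match left vertices, then look for augmenting paths:
  Match 1 -- 9
  Match 2 -- 10
  Match 3 -- 7
  Match 4 -- 8
  Match 5 -- 6
  No augmenting path remains.

Step 3: Verify this is maximum:
  Matching size 5 = min(|L|, |R|) = min(5, 6), which is an upper bound, so this matching is maximum.

Maximum matching: {(1,9), (2,10), (3,7), (4,8), (5,6)}
Size: 5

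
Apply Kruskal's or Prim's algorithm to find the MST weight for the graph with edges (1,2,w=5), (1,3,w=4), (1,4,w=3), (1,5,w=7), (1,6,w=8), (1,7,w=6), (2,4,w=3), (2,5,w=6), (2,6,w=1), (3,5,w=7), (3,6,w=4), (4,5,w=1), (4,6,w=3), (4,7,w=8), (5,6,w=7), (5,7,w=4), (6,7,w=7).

Apply Kruskal's algorithm (sort edges by weight, add if no cycle):

Sorted edges by weight:
  (2,6) w=1
  (4,5) w=1
  (1,4) w=3
  (2,4) w=3
  (4,6) w=3
  (1,3) w=4
  (3,6) w=4
  (5,7) w=4
  (1,2) w=5
  (1,7) w=6
  (2,5) w=6
  (1,5) w=7
  (3,5) w=7
  (5,6) w=7
  (6,7) w=7
  (1,6) w=8
  (4,7) w=8

Add edge (2,6) w=1 -- no cycle. Running total: 1
Add edge (4,5) w=1 -- no cycle. Running total: 2
Add edge (1,4) w=3 -- no cycle. Running total: 5
Add edge (2,4) w=3 -- no cycle. Running total: 8
Skip edge (4,6) w=3 -- would create cycle
Add edge (1,3) w=4 -- no cycle. Running total: 12
Skip edge (3,6) w=4 -- would create cycle
Add edge (5,7) w=4 -- no cycle. Running total: 16

MST edges: (2,6,w=1), (4,5,w=1), (1,4,w=3), (2,4,w=3), (1,3,w=4), (5,7,w=4)
Total MST weight: 1 + 1 + 3 + 3 + 4 + 4 = 16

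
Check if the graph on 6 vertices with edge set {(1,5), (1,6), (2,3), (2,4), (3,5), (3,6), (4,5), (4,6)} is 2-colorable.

Step 1: Attempt 2-coloring using BFS:
  Start at vertex 1, assign color 0
  Color vertex 5 with color 1 (neighbor of 1)
  Color vertex 6 with color 1 (neighbor of 1)
  Color vertex 3 with color 0 (neighbor of 5)
  Color vertex 4 with color 0 (neighbor of 5)
  Color vertex 2 with color 1 (neighbor of 3)

Step 2: 2-coloring succeeded. No conflicts found.
  Set A (color 0): {1, 3, 4}
  Set B (color 1): {2, 5, 6}

The graph is bipartite with partition {1, 3, 4}, {2, 5, 6}.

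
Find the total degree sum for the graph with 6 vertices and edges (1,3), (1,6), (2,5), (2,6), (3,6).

Step 1: Count edges incident to each vertex:
  deg(1) = 2 (neighbors: 3, 6)
  deg(2) = 2 (neighbors: 5, 6)
  deg(3) = 2 (neighbors: 1, 6)
  deg(4) = 0 (neighbors: none)
  deg(5) = 1 (neighbors: 2)
  deg(6) = 3 (neighbors: 1, 2, 3)

Step 2: Sum all degrees:
  2 + 2 + 2 + 0 + 1 + 3 = 10

Verification: sum of degrees = 2 * |E| = 2 * 5 = 10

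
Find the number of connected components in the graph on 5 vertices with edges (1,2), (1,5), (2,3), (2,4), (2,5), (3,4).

Step 1: Build adjacency list from edges:
  1: 2, 5
  2: 1, 3, 4, 5
  3: 2, 4
  4: 2, 3
  5: 1, 2

Step 2: Run BFS/DFS from vertex 1:
  Visited: {1, 2, 5, 3, 4}
  Reached 5 of 5 vertices

Step 3: All 5 vertices reached from vertex 1, so the graph is connected.
Number of connected components: 1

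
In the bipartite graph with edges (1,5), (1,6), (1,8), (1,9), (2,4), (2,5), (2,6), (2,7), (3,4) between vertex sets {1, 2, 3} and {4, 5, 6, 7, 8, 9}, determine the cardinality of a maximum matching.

Step 1: List the neighbors of each left vertex:
  1: 5, 6, 8, 9
  2: 4, 5, 6, 7
  3: 4

Step 2: Greedily match left vertices, then look for augmenting paths:
  Match 1 -- 5
  Match 2 -- 6
  Match 3 -- 4
  No augmenting path remains.

Step 3: Verify this is maximum:
  Matching size 3 = min(|L|, |R|) = min(3, 6), which is an upper bound, so this matching is maximum.

Maximum matching: {(1,5), (2,6), (3,4)}
Size: 3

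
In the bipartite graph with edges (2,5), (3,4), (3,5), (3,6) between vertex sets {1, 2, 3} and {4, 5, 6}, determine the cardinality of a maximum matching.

Step 1: List the neighbors of each left vertex:
  1: (none)
  2: 5
  3: 4, 5, 6

Step 2: Greedily match left vertices, then look for augmenting paths:
  Match 2 -- 5
  Match 3 -- 4
  No augmenting path remains.

Step 3: Verify this is maximum:
  Matching has size 2. The vertex set {2, 3} covers every edge and has size 2; any matching has at most one edge per cover vertex, so 2 is maximum (König's theorem).

Maximum matching: {(2,5), (3,4)}
Size: 2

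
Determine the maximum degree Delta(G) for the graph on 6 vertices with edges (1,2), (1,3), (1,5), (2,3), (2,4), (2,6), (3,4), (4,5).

Step 1: Count edges incident to each vertex:
  deg(1) = 3 (neighbors: 2, 3, 5)
  deg(2) = 4 (neighbors: 1, 3, 4, 6)
  deg(3) = 3 (neighbors: 1, 2, 4)
  deg(4) = 3 (neighbors: 2, 3, 5)
  deg(5) = 2 (neighbors: 1, 4)
  deg(6) = 1 (neighbors: 2)

Step 2: Find maximum:
  max(3, 4, 3, 3, 2, 1) = 4 (vertex 2)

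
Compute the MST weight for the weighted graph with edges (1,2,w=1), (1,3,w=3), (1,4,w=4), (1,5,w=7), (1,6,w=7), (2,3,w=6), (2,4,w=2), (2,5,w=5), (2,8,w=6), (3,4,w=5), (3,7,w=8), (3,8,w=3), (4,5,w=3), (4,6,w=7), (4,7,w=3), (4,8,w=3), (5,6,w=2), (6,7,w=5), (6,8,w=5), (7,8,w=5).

Apply Kruskal's algorithm (sort edges by weight, add if no cycle):

Sorted edges by weight:
  (1,2) w=1
  (2,4) w=2
  (5,6) w=2
  (1,3) w=3
  (3,8) w=3
  (4,8) w=3
  (4,5) w=3
  (4,7) w=3
  (1,4) w=4
  (2,5) w=5
  (3,4) w=5
  (6,8) w=5
  (6,7) w=5
  (7,8) w=5
  (2,3) w=6
  (2,8) w=6
  (1,6) w=7
  (1,5) w=7
  (4,6) w=7
  (3,7) w=8

Add edge (1,2) w=1 -- no cycle. Running total: 1
Add edge (2,4) w=2 -- no cycle. Running total: 3
Add edge (5,6) w=2 -- no cycle. Running total: 5
Add edge (1,3) w=3 -- no cycle. Running total: 8
Add edge (3,8) w=3 -- no cycle. Running total: 11
Skip edge (4,8) w=3 -- would create cycle
Add edge (4,5) w=3 -- no cycle. Running total: 14
Add edge (4,7) w=3 -- no cycle. Running total: 17

MST edges: (1,2,w=1), (2,4,w=2), (5,6,w=2), (1,3,w=3), (3,8,w=3), (4,5,w=3), (4,7,w=3)
Total MST weight: 1 + 2 + 2 + 3 + 3 + 3 + 3 = 17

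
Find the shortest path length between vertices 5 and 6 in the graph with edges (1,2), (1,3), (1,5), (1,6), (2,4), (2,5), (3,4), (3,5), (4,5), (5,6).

Step 1: Build adjacency list:
  1: 2, 3, 5, 6
  2: 1, 4, 5
  3: 1, 4, 5
  4: 2, 3, 5
  5: 1, 2, 3, 4, 6
  6: 1, 5

Step 2: BFS from vertex 5 to find shortest path to 6:
  vertex 1 reached at distance 1
  vertex 2 reached at distance 1
  vertex 3 reached at distance 1
  vertex 4 reached at distance 1
  vertex 6 reached at distance 1

Step 3: Shortest path: 5 -> 6
Path length: 1 edge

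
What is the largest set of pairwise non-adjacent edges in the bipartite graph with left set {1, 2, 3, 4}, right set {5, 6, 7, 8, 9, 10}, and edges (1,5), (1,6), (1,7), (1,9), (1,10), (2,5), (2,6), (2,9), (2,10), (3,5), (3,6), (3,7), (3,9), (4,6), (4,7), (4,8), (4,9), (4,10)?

Step 1: List the neighbors of each left vertex:
  1: 5, 6, 7, 9, 10
  2: 5, 6, 9, 10
  3: 5, 6, 7, 9
  4: 6, 7, 8, 9, 10

Step 2: Greedily match left vertices, then look for augmenting paths:
  Match 1 -- 5
  Match 2 -- 6
  Match 3 -- 7
  Match 4 -- 8
  No augmenting path remains.

Step 3: Verify this is maximum:
  Matching size 4 = min(|L|, |R|) = min(4, 6), which is an upper bound, so this matching is maximum.

Maximum matching: {(1,5), (2,6), (3,7), (4,8)}
Size: 4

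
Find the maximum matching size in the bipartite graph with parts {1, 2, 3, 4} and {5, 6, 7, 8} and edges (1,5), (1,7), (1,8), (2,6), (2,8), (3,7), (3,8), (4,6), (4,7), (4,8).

Step 1: List the neighbors of each left vertex:
  1: 5, 7, 8
  2: 6, 8
  3: 7, 8
  4: 6, 7, 8

Step 2: Greedily match left vertices, then look for augmenting paths:
  Match 1 -- 5
  Match 2 -- 6
  Match 3 -- 7
  Match 4 -- 8
  No augmenting path remains.

Step 3: Verify this is maximum:
  Matching size 4 = min(|L|, |R|) = min(4, 4), which is an upper bound, so this matching is maximum.

Maximum matching: {(1,5), (2,6), (3,7), (4,8)}
Size: 4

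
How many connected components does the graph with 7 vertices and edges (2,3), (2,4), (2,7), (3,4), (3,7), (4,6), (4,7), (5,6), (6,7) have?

Step 1: Build adjacency list from edges:
  1: (none)
  2: 3, 4, 7
  3: 2, 4, 7
  4: 2, 3, 6, 7
  5: 6
  6: 4, 5, 7
  7: 2, 3, 4, 6

Step 2: Run BFS/DFS from vertex 1:
  Visited: {1}
  Reached 1 of 7 vertices

Step 3: Only 1 of 7 vertices reached. Graph is disconnected.
Connected components: {1}, {2, 3, 4, 5, 6, 7}
Number of connected components: 2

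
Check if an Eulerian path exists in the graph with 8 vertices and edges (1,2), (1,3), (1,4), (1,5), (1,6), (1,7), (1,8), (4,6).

Step 1: Find the degree of each vertex:
  deg(1) = 7
  deg(2) = 1
  deg(3) = 1
  deg(4) = 2
  deg(5) = 1
  deg(6) = 2
  deg(7) = 1
  deg(8) = 1

Step 2: Count vertices with odd degree:
  Odd-degree vertices: 1, 2, 3, 5, 7, 8 (6 total)

Step 3: Apply Euler's theorem:
  - Eulerian circuit exists iff graph is connected and all vertices have even degree
  - Eulerian path exists iff graph is connected and has 0 or 2 odd-degree vertices

Graph has 6 odd-degree vertices (need 0 or 2).
Neither Eulerian path nor Eulerian circuit exists.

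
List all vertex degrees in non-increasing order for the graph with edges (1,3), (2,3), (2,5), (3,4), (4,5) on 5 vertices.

Step 1: Count edges incident to each vertex:
  deg(1) = 1 (neighbors: 3)
  deg(2) = 2 (neighbors: 3, 5)
  deg(3) = 3 (neighbors: 1, 2, 4)
  deg(4) = 2 (neighbors: 3, 5)
  deg(5) = 2 (neighbors: 2, 4)

Step 2: Sort degrees in non-increasing order:
  Degrees: [1, 2, 3, 2, 2] -> sorted: [3, 2, 2, 2, 1]

Degree sequence: [3, 2, 2, 2, 1]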